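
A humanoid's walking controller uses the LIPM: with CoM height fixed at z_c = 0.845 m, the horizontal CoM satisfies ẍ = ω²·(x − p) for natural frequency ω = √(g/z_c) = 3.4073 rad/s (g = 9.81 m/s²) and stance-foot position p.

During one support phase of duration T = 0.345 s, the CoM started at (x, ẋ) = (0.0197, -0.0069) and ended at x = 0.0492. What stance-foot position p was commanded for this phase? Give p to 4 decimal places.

p = -0.0222

ωT = 3.4073·0.345 = 1.175518; cosh(ωT) = 1.774241, sinh(ωT) = 1.465582
x(T) = p + (x₀−p)·cosh(ωT) + (ẋ₀/ω)·sinh(ωT) ⇒ p·(1 − cosh) = x(T) − x₀·cosh − (ẋ₀/ω)·sinh
numerator   = 0.0492 − (0.0197)·1.774241 − (-0.0069/3.4073)·1.465582 = 0.017215
denominator = 1 − 1.774241 = -0.774241
p = 0.017215 / -0.774241 = -0.0222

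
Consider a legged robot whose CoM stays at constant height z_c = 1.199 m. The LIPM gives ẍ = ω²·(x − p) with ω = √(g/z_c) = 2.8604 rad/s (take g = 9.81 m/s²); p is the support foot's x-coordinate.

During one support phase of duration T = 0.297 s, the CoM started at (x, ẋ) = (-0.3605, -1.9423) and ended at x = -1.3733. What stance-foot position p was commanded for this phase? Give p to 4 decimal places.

p = 0.5897

ωT = 2.8604·0.297 = 0.849539; cosh(ωT) = 1.383090, sinh(ωT) = 0.955478
x(T) = p + (x₀−p)·cosh(ωT) + (ẋ₀/ω)·sinh(ωT) ⇒ p·(1 − cosh) = x(T) − x₀·cosh − (ẋ₀/ω)·sinh
numerator   = -1.3733 − (-0.3605)·1.383090 − (-1.9423/2.8604)·0.955478 = -0.225897
denominator = 1 − 1.383090 = -0.383090
p = -0.225897 / -0.383090 = 0.5897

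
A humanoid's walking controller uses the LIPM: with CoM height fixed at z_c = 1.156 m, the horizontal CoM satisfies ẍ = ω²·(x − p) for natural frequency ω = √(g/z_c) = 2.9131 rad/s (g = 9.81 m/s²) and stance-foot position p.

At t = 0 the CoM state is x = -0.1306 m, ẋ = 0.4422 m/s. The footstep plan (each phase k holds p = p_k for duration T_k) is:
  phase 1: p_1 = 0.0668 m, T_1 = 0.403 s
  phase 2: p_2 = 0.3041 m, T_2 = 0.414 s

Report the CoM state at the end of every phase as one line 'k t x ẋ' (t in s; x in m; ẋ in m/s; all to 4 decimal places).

1 0.4030 -0.0609 -0.0576
2 0.8170 -0.3903 -1.7216

phase 1: p=0.0668, T=0.403, ωT=1.173979, cosh=1.771987, sinh=1.462853; start (x,ẋ)=(-0.130600, 0.442200) → end (x,ẋ)=(-0.060934, -0.057635)
phase 2: p=0.3041, T=0.414, ωT=1.206023, cosh=1.819781, sinh=1.520395; start (x,ẋ)=(-0.060934, -0.057635) → end (x,ẋ)=(-0.390261, -1.721639)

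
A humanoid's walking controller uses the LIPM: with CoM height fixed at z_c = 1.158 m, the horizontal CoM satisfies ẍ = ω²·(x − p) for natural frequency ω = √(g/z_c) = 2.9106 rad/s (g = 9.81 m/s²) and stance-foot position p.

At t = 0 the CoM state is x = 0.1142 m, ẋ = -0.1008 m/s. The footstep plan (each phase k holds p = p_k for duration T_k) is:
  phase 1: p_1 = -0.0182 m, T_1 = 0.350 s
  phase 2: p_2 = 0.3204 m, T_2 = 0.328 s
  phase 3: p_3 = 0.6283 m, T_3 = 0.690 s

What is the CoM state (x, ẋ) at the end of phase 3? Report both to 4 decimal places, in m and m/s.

phase 1: p=-0.0182, T=0.350, ωT=1.018710, cosh=1.565340, sinh=1.204280; start (x,ẋ)=(0.114200, -0.100800) → end (x,ẋ)=(0.147344, 0.306299)
phase 2: p=0.3204, T=0.328, ωT=0.954677, cosh=1.491384, sinh=1.106447; start (x,ẋ)=(0.147344, 0.306299) → end (x,ẋ)=(0.178745, -0.100503)
phase 3: p=0.6283, T=0.690, ωT=2.008314, cosh=3.792480, sinh=3.658265; start (x,ẋ)=(0.178745, -0.100503) → end (x,ẋ)=(-1.202947, -5.167900)

x = -1.2029, ẋ = -5.1679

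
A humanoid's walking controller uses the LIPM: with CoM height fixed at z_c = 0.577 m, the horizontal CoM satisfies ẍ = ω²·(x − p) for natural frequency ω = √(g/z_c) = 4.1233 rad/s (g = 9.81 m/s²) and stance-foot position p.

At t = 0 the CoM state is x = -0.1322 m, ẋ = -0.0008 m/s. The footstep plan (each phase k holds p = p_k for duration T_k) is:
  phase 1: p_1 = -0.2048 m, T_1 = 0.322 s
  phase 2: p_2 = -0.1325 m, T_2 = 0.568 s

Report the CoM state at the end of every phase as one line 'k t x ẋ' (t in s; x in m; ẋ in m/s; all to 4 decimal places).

phase 1: p=-0.2048, T=0.322, ωT=1.327703, cosh=2.018726, sinh=1.753641; start (x,ẋ)=(-0.132200, -0.000800) → end (x,ẋ)=(-0.058581, 0.523340)
phase 2: p=-0.1325, T=0.568, ωT=2.342034, cosh=5.249255, sinh=5.153123; start (x,ẋ)=(-0.058581, 0.523340) → end (x,ẋ)=(0.909569, 4.317773)

1 0.3220 -0.0586 0.5233
2 0.8900 0.9096 4.3178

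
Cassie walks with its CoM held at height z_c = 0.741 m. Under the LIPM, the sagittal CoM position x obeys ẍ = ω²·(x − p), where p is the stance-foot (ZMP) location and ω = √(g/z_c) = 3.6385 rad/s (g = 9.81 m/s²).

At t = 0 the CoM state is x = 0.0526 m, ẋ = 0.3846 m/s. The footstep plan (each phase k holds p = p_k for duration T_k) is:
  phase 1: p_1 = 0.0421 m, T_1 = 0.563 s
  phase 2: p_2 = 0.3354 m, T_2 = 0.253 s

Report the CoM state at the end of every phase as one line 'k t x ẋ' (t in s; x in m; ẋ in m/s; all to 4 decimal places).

1 0.5630 0.4866 1.6620
2 0.8160 1.0378 2.9984

phase 1: p=0.0421, T=0.563, ωT=2.048475, cosh=3.942500, sinh=3.813568; start (x,ẋ)=(0.052600, 0.384600) → end (x,ẋ)=(0.486601, 1.661980)
phase 2: p=0.3354, T=0.253, ωT=0.920540, cosh=1.454475, sinh=1.056172; start (x,ẋ)=(0.486601, 1.661980) → end (x,ẋ)=(1.037753, 2.998358)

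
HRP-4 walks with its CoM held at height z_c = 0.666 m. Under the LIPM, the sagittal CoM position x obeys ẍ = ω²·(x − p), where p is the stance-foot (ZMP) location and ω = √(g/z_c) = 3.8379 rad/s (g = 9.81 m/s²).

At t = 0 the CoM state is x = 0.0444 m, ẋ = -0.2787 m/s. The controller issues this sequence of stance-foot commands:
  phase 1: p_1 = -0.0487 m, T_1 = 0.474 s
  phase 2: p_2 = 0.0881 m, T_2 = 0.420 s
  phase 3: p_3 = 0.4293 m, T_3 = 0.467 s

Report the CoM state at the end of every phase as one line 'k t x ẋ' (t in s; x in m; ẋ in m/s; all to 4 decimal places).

1 0.4740 0.0279 0.1908
2 0.8940 0.0508 -0.0588
3 1.3610 -0.7830 -4.4204

phase 1: p=-0.0487, T=0.474, ωT=1.819165, cosh=3.164433, sinh=3.002272; start (x,ẋ)=(0.044400, -0.278700) → end (x,ẋ)=(0.027890, 0.190810)
phase 2: p=0.0881, T=0.420, ωT=1.611918, cosh=2.605960, sinh=2.406456; start (x,ẋ)=(0.027890, 0.190810) → end (x,ẋ)=(0.050838, -0.058839)
phase 3: p=0.4293, T=0.467, ωT=1.792299, cosh=3.084908, sinh=2.918332; start (x,ẋ)=(0.050838, -0.058839) → end (x,ẋ)=(-0.782962, -4.420388)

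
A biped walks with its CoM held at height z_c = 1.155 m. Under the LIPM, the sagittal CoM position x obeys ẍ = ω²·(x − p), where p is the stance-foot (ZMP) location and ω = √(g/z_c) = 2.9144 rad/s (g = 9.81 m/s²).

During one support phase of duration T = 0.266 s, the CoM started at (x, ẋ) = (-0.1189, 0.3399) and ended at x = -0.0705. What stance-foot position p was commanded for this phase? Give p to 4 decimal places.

ωT = 2.9144·0.266 = 0.775230; cosh(ωT) = 1.315845, sinh(ωT) = 0.855247
x(T) = p + (x₀−p)·cosh(ωT) + (ẋ₀/ω)·sinh(ωT) ⇒ p·(1 − cosh) = x(T) − x₀·cosh − (ẋ₀/ω)·sinh
numerator   = -0.0705 − (-0.1189)·1.315845 − (0.3399/2.9144)·0.855247 = -0.013792
denominator = 1 − 1.315845 = -0.315845
p = -0.013792 / -0.315845 = 0.0437

p = 0.0437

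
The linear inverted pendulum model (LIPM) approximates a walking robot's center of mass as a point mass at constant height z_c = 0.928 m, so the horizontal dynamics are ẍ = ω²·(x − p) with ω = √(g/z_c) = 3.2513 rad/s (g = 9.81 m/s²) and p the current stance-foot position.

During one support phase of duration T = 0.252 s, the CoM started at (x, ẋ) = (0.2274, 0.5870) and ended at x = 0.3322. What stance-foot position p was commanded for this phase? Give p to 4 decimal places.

ωT = 3.2513·0.252 = 0.819328; cosh(ωT) = 1.354851, sinh(ωT) = 0.914123
x(T) = p + (x₀−p)·cosh(ωT) + (ẋ₀/ω)·sinh(ωT) ⇒ p·(1 − cosh) = x(T) − x₀·cosh − (ẋ₀/ω)·sinh
numerator   = 0.3322 − (0.2274)·1.354851 − (0.5870/3.2513)·0.914123 = -0.140932
denominator = 1 − 1.354851 = -0.354851
p = -0.140932 / -0.354851 = 0.3972

p = 0.3972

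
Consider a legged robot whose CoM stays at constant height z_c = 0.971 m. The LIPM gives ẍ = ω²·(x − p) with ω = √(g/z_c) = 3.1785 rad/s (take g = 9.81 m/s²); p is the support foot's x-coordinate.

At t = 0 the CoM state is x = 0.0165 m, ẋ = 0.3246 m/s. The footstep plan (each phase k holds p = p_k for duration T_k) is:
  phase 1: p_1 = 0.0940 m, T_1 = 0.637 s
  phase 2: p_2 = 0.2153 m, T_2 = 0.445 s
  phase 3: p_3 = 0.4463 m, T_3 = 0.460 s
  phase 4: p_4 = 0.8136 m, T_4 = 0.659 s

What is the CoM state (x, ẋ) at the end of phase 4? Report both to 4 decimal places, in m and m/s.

x = -0.0521, ẋ = -2.5838

phase 1: p=0.0940, T=0.637, ωT=2.024704, cosh=3.852953, sinh=3.720920; start (x,ẋ)=(0.016500, 0.324600) → end (x,ẋ)=(0.175390, 0.334080)
phase 2: p=0.2153, T=0.445, ωT=1.414432, cosh=2.178607, sinh=1.935544; start (x,ẋ)=(0.175390, 0.334080) → end (x,ẋ)=(0.331790, 0.482299)
phase 3: p=0.4463, T=0.460, ωT=1.462110, cosh=2.273401, sinh=2.041654; start (x,ẋ)=(0.331790, 0.482299) → end (x,ẋ)=(0.495768, 0.353356)
phase 4: p=0.8136, T=0.659, ωT=2.094632, cosh=4.122781, sinh=3.999666; start (x,ẋ)=(0.495768, 0.353356) → end (x,ẋ)=(-0.052105, -2.583765)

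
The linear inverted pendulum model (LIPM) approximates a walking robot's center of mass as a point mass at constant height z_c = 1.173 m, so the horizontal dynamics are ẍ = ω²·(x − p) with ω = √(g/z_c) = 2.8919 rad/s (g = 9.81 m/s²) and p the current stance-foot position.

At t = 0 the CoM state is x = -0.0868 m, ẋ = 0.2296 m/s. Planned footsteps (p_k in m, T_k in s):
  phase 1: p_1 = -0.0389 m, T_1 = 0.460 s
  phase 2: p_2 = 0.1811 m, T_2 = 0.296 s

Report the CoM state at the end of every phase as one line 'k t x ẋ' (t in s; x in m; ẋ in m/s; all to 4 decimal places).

phase 1: p=-0.0389, T=0.460, ωT=1.330274, cosh=2.023242, sinh=1.758837; start (x,ẋ)=(-0.086800, 0.229600) → end (x,ẋ)=(0.003828, 0.220899)
phase 2: p=0.1811, T=0.296, ωT=0.856002, cosh=1.389295, sinh=0.964438; start (x,ẋ)=(0.003828, 0.220899) → end (x,ẋ)=(0.008486, -0.187528)

1 0.4600 0.0038 0.2209
2 0.7560 0.0085 -0.1875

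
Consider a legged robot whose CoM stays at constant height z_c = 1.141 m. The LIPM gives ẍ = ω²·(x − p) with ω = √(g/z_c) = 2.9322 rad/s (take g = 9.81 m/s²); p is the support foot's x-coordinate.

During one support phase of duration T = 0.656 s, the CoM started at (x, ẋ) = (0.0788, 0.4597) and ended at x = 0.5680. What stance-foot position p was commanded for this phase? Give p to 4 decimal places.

p = 0.0932

ωT = 2.9322·0.656 = 1.923523; cosh(ωT) = 3.495562, sinh(ωT) = 3.349471
x(T) = p + (x₀−p)·cosh(ωT) + (ẋ₀/ω)·sinh(ωT) ⇒ p·(1 − cosh) = x(T) − x₀·cosh − (ẋ₀/ω)·sinh
numerator   = 0.5680 − (0.0788)·3.495562 − (0.4597/2.9322)·3.349471 = -0.232568
denominator = 1 − 3.495562 = -2.495562
p = -0.232568 / -2.495562 = 0.0932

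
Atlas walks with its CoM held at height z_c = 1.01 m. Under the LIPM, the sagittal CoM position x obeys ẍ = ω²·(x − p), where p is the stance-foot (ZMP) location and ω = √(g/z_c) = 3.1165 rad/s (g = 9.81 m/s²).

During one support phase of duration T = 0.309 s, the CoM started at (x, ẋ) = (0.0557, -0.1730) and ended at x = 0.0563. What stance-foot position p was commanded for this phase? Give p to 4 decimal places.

p = -0.0696

ωT = 3.1165·0.309 = 0.962998; cosh(ωT) = 1.500643, sinh(ωT) = 1.118896
x(T) = p + (x₀−p)·cosh(ωT) + (ẋ₀/ω)·sinh(ωT) ⇒ p·(1 − cosh) = x(T) − x₀·cosh − (ẋ₀/ω)·sinh
numerator   = 0.0563 − (0.0557)·1.500643 − (-0.1730/3.1165)·1.118896 = 0.034825
denominator = 1 − 1.500643 = -0.500643
p = 0.034825 / -0.500643 = -0.0696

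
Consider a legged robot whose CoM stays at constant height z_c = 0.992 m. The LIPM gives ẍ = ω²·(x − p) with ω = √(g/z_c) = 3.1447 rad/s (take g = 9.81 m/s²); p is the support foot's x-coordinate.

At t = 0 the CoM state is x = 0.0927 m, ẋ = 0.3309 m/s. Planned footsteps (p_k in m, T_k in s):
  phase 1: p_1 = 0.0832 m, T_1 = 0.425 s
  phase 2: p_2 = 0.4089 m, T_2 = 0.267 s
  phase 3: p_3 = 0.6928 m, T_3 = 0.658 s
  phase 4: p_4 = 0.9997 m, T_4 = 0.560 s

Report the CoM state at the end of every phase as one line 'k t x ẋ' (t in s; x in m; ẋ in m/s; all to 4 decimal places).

1 0.4250 0.2889 0.7260
2 0.6920 0.4615 0.6420
3 1.3500 0.5580 -0.2509
4 1.9100 -0.5484 -4.6727

phase 1: p=0.0832, T=0.425, ωT=1.336497, cosh=2.034228, sinh=1.771463; start (x,ẋ)=(0.092700, 0.330900) → end (x,ẋ)=(0.288927, 0.726048)
phase 2: p=0.4089, T=0.267, ωT=0.839635, cosh=1.373695, sinh=0.941827; start (x,ẋ)=(0.288927, 0.726048) → end (x,ẋ)=(0.461542, 0.642036)
phase 3: p=0.6928, T=0.658, ωT=2.069213, cosh=4.022435, sinh=3.896150; start (x,ẋ)=(0.461542, 0.642036) → end (x,ẋ)=(0.558036, -0.250875)
phase 4: p=0.9997, T=0.560, ωT=1.761032, cosh=2.995153, sinh=2.823286; start (x,ẋ)=(0.558036, -0.250875) → end (x,ẋ)=(-0.548386, -4.672677)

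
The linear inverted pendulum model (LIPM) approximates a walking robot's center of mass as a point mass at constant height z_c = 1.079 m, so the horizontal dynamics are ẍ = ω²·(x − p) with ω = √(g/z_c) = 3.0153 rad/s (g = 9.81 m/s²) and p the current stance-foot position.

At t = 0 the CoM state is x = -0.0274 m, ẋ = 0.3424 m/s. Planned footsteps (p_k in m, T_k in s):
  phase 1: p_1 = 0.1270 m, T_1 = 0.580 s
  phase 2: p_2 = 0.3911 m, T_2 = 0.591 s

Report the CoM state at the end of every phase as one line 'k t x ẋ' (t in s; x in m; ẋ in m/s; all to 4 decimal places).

phase 1: p=0.1270, T=0.580, ωT=1.748874, cosh=2.961048, sinh=2.787078; start (x,ẋ)=(-0.027400, 0.342400) → end (x,ẋ)=(-0.013701, -0.283696)
phase 2: p=0.3911, T=0.591, ωT=1.782042, cosh=3.055137, sinh=2.886843; start (x,ẋ)=(-0.013701, -0.283696) → end (x,ẋ)=(-1.117233, -4.390402)

1 0.5800 -0.0137 -0.2837
2 1.1710 -1.1172 -4.3904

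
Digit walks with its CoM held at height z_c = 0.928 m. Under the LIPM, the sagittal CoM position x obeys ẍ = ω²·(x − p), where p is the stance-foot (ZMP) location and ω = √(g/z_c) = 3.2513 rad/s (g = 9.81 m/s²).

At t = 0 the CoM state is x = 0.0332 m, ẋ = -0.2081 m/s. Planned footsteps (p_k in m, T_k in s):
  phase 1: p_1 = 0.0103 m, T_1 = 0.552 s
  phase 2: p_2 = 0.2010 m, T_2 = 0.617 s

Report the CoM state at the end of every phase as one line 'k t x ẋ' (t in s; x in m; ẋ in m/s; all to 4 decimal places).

1 0.5520 -0.1062 -0.4256
2 1.1690 -1.4391 -5.2554

phase 1: p=0.0103, T=0.552, ωT=1.794718, cosh=3.091975, sinh=2.925800; start (x,ẋ)=(0.033200, -0.208100) → end (x,ẋ)=(-0.106160, -0.425600)
phase 2: p=0.2010, T=0.617, ωT=2.006052, cosh=3.784215, sinh=3.649696; start (x,ẋ)=(-0.106160, -0.425600) → end (x,ẋ)=(-1.439111, -5.255403)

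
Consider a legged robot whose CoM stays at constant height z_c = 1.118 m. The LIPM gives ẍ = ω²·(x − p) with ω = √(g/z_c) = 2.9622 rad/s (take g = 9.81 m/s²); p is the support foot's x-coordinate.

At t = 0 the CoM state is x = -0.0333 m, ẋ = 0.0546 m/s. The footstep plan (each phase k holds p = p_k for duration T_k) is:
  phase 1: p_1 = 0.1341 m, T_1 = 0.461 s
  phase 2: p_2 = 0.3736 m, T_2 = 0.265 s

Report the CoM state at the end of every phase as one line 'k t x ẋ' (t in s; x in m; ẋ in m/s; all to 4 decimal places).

1 0.4610 -0.1814 -0.7942
2 0.7260 -0.5942 -2.4790

phase 1: p=0.1341, T=0.461, ωT=1.365574, cosh=2.086603, sinh=1.831369; start (x,ẋ)=(-0.033300, 0.054600) → end (x,ẋ)=(-0.181441, -0.794197)
phase 2: p=0.3736, T=0.265, ωT=0.784983, cosh=1.324249, sinh=0.868121; start (x,ẋ)=(-0.181441, -0.794197) → end (x,ẋ)=(-0.594165, -2.479029)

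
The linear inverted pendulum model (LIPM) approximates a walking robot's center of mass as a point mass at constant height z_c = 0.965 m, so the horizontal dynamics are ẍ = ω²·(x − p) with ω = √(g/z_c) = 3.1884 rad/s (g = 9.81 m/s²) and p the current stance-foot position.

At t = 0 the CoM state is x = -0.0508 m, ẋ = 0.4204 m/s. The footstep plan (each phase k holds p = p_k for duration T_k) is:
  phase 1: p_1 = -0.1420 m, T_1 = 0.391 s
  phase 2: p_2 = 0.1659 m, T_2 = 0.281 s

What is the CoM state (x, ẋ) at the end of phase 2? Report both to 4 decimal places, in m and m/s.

x = 0.6739, ẋ = 2.0358

phase 1: p=-0.1420, T=0.391, ωT=1.246664, cosh=1.883091, sinh=1.595629; start (x,ẋ)=(-0.050800, 0.420400) → end (x,ẋ)=(0.240126, 1.255632)
phase 2: p=0.1659, T=0.281, ωT=0.895940, cosh=1.428931, sinh=1.020707; start (x,ẋ)=(0.240126, 1.255632) → end (x,ẋ)=(0.673932, 2.035775)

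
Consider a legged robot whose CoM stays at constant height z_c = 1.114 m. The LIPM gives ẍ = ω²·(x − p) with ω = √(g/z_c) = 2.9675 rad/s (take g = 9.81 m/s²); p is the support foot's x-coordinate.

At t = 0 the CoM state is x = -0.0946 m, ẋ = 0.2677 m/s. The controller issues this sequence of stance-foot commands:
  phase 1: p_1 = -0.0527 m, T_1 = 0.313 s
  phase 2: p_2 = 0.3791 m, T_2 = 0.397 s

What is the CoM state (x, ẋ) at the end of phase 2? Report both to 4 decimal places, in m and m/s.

x = -0.1981, ẋ = -1.2706

phase 1: p=-0.0527, T=0.313, ωT=0.928827, cosh=1.463278, sinh=1.068261; start (x,ẋ)=(-0.094600, 0.267700) → end (x,ẋ)=(-0.017643, 0.258894)
phase 2: p=0.3791, T=0.397, ωT=1.178098, cosh=1.778026, sinh=1.470162; start (x,ẋ)=(-0.017643, 0.258894) → end (x,ẋ)=(-0.198058, -1.270553)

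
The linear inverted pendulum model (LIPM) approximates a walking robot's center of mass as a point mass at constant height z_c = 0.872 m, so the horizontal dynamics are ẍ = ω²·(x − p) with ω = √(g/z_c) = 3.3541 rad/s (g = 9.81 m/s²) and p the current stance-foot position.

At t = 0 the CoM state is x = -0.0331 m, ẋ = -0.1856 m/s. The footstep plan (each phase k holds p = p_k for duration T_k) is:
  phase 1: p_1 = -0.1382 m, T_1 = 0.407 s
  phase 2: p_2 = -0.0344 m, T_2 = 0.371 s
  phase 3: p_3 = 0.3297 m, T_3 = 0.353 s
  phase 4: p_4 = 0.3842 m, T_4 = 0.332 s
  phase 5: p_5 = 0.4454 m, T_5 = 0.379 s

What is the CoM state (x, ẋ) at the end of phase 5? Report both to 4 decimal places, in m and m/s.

x = -0.8266, ẋ = -4.1558

phase 1: p=-0.1382, T=0.407, ωT=1.365119, cosh=2.085769, sinh=1.830419; start (x,ẋ)=(-0.033100, -0.185600) → end (x,ẋ)=(-0.020272, 0.258133)
phase 2: p=-0.0344, T=0.371, ωT=1.244371, cosh=1.879437, sinh=1.591315; start (x,ẋ)=(-0.020272, 0.258133) → end (x,ẋ)=(0.114620, 0.560550)
phase 3: p=0.3297, T=0.353, ωT=1.183997, cosh=1.786731, sinh=1.480678; start (x,ẋ)=(0.114620, 0.560550) → end (x,ẋ)=(0.192867, -0.066608)
phase 4: p=0.3842, T=0.332, ωT=1.113561, cosh=1.686786, sinh=1.358398; start (x,ẋ)=(0.192867, -0.066608) → end (x,ẋ)=(0.034486, -0.984106)
phase 5: p=0.4454, T=0.379, ωT=1.271204, cosh=1.922818, sinh=1.642324; start (x,ẋ)=(0.034486, -0.984106) → end (x,ẋ)=(-0.826577, -4.155783)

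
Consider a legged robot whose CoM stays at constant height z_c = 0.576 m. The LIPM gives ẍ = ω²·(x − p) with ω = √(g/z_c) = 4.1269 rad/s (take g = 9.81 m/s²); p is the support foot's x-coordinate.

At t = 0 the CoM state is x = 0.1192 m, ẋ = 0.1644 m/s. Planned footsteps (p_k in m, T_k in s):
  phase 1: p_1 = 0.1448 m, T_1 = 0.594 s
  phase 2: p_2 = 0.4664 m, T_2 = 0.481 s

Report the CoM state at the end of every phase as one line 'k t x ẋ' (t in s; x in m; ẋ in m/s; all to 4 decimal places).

phase 1: p=0.1448, T=0.594, ωT=2.451379, cosh=5.845254, sinh=5.759079; start (x,ẋ)=(0.119200, 0.164400) → end (x,ẋ)=(0.224581, 0.352521)
phase 2: p=0.4664, T=0.481, ωT=1.985039, cosh=3.708353, sinh=3.570978; start (x,ẋ)=(0.224581, 0.352521) → end (x,ẋ)=(-0.125315, -2.256427)

1 0.5940 0.2246 0.3525
2 1.0750 -0.1253 -2.2564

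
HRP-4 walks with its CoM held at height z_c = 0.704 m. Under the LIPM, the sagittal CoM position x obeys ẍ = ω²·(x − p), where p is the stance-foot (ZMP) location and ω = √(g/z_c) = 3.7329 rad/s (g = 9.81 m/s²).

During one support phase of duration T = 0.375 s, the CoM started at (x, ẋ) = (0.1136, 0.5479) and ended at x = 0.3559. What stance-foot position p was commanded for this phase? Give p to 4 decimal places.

p = 0.1459

ωT = 3.7329·0.375 = 1.399837; cosh(ωT) = 2.150589, sinh(ωT) = 1.903952
x(T) = p + (x₀−p)·cosh(ωT) + (ẋ₀/ω)·sinh(ωT) ⇒ p·(1 − cosh) = x(T) − x₀·cosh − (ẋ₀/ω)·sinh
numerator   = 0.3559 − (0.1136)·2.150589 − (0.5479/3.7329)·1.903952 = -0.167861
denominator = 1 − 2.150589 = -1.150589
p = -0.167861 / -1.150589 = 0.1459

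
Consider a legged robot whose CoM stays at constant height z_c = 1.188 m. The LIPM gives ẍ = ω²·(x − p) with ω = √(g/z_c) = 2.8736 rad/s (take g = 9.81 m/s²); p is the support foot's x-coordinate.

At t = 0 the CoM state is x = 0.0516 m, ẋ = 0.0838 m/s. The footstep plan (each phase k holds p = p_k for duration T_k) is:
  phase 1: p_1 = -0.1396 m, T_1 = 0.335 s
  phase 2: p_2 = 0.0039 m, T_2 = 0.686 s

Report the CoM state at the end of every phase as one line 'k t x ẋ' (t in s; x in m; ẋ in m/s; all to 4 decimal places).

phase 1: p=-0.1396, T=0.335, ωT=0.962656, cosh=1.500260, sinh=1.118383; start (x,ẋ)=(0.051600, 0.083800) → end (x,ẋ)=(0.179864, 0.740197)
phase 2: p=0.0039, T=0.686, ωT=1.971290, cosh=3.659603, sinh=3.520326; start (x,ẋ)=(0.179864, 0.740197) → end (x,ẋ)=(1.554643, 4.488882)

1 0.3350 0.1799 0.7402
2 1.0210 1.5546 4.4889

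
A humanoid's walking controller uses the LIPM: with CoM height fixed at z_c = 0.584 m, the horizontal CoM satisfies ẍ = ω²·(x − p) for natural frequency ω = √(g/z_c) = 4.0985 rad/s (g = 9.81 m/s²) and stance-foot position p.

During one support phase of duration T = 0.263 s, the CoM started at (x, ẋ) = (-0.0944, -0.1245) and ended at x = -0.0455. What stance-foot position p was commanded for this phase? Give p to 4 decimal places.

p = -0.2326

ωT = 4.0985·0.263 = 1.077905; cosh(ωT) = 1.639413, sinh(ωT) = 1.299105
x(T) = p + (x₀−p)·cosh(ωT) + (ẋ₀/ω)·sinh(ωT) ⇒ p·(1 − cosh) = x(T) − x₀·cosh − (ẋ₀/ω)·sinh
numerator   = -0.0455 − (-0.0944)·1.639413 − (-0.1245/4.0985)·1.299105 = 0.148723
denominator = 1 − 1.639413 = -0.639413
p = 0.148723 / -0.639413 = -0.2326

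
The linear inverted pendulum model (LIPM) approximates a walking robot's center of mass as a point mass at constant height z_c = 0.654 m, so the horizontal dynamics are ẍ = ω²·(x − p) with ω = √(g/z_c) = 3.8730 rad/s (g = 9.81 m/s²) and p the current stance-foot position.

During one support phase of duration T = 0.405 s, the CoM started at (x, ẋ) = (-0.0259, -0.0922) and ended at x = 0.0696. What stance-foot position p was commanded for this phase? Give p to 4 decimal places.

ωT = 3.8730·0.405 = 1.568565; cosh(ωT) = 2.504050, sinh(ωT) = 2.295706
x(T) = p + (x₀−p)·cosh(ωT) + (ẋ₀/ω)·sinh(ωT) ⇒ p·(1 − cosh) = x(T) − x₀·cosh − (ẋ₀/ω)·sinh
numerator   = 0.0696 − (-0.0259)·2.504050 − (-0.0922/3.8730)·2.295706 = 0.189106
denominator = 1 − 2.504050 = -1.504050
p = 0.189106 / -1.504050 = -0.1257

p = -0.1257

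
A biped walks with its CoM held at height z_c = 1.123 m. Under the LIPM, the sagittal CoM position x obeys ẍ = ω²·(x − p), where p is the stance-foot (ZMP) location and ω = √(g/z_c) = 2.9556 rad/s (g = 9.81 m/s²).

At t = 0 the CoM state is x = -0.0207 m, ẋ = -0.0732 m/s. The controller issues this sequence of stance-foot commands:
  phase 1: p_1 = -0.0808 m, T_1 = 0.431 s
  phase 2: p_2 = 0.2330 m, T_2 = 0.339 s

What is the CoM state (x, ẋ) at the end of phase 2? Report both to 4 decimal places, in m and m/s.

phase 1: p=-0.0808, T=0.431, ωT=1.273864, cosh=1.927193, sinh=1.647444; start (x,ẋ)=(-0.020700, -0.073200) → end (x,ẋ)=(-0.005777, 0.151568)
phase 2: p=0.2330, T=0.339, ωT=1.001948, cosh=1.545373, sinh=1.178210; start (x,ẋ)=(-0.005777, 0.151568) → end (x,ẋ)=(-0.075580, -0.597270)

x = -0.0756, ẋ = -0.5973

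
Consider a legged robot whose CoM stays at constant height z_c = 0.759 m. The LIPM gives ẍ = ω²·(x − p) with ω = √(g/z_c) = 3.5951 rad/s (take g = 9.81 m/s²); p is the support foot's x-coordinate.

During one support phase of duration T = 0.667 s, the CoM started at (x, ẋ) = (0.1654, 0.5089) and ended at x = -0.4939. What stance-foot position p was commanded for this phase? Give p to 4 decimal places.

ωT = 3.5951·0.667 = 2.397932; cosh(ωT) = 5.545653, sinh(ωT) = 5.454747
x(T) = p + (x₀−p)·cosh(ωT) + (ẋ₀/ω)·sinh(ωT) ⇒ p·(1 − cosh) = x(T) − x₀·cosh − (ẋ₀/ω)·sinh
numerator   = -0.4939 − (0.1654)·5.545653 − (0.5089/3.5951)·5.454747 = -2.183291
denominator = 1 − 5.545653 = -4.545653
p = -2.183291 / -4.545653 = 0.4803

p = 0.4803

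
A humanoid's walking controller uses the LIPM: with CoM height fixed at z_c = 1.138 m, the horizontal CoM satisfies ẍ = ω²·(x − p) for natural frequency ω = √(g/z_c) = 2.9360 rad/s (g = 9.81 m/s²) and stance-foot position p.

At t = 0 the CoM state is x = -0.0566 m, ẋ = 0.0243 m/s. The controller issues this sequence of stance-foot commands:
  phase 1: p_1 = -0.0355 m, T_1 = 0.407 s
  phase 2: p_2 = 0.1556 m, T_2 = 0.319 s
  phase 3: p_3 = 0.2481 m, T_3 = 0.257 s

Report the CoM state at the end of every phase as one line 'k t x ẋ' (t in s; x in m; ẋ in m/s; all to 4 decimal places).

phase 1: p=-0.0355, T=0.407, ωT=1.194952, cosh=1.803059, sinh=1.500340; start (x,ẋ)=(-0.056600, 0.024300) → end (x,ẋ)=(-0.061127, -0.049131)
phase 2: p=0.1556, T=0.319, ωT=0.936584, cosh=1.471608, sinh=1.079643; start (x,ẋ)=(-0.061127, -0.049131) → end (x,ẋ)=(-0.181404, -0.759290)
phase 3: p=0.2481, T=0.257, ωT=0.754552, cosh=1.298440, sinh=0.828219; start (x,ẋ)=(-0.181404, -0.759290) → end (x,ẋ)=(-0.523774, -2.030295)

1 0.4070 -0.0611 -0.0491
2 0.7260 -0.1814 -0.7593
3 0.9830 -0.5238 -2.0303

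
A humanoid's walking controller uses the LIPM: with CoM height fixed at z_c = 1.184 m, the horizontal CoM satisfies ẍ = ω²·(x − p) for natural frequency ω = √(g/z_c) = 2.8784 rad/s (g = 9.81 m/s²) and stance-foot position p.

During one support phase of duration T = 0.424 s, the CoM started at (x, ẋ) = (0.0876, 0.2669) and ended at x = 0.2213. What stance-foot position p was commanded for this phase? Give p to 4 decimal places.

ωT = 2.8784·0.424 = 1.220442; cosh(ωT) = 1.841892, sinh(ωT) = 1.546792
x(T) = p + (x₀−p)·cosh(ωT) + (ẋ₀/ω)·sinh(ωT) ⇒ p·(1 − cosh) = x(T) − x₀·cosh − (ẋ₀/ω)·sinh
numerator   = 0.2213 − (0.0876)·1.841892 − (0.2669/2.8784)·1.546792 = -0.083476
denominator = 1 − 1.841892 = -0.841892
p = -0.083476 / -0.841892 = 0.0992

p = 0.0992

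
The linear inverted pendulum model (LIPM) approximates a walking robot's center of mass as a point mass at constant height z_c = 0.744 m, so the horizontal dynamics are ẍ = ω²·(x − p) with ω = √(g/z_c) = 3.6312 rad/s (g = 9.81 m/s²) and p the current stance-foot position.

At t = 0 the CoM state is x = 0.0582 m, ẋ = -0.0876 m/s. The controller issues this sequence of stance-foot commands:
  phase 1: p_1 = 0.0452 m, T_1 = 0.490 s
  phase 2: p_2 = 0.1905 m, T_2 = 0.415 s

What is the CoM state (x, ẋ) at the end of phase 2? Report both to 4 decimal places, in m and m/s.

phase 1: p=0.0452, T=0.490, ωT=1.779288, cosh=3.047197, sinh=2.878439; start (x,ẋ)=(0.058200, -0.087600) → end (x,ẋ)=(0.015373, -0.131056)
phase 2: p=0.1905, T=0.415, ωT=1.506948, cosh=2.367261, sinh=2.145676; start (x,ẋ)=(0.015373, -0.131056) → end (x,ẋ)=(-0.301511, -1.674721)

x = -0.3015, ẋ = -1.6747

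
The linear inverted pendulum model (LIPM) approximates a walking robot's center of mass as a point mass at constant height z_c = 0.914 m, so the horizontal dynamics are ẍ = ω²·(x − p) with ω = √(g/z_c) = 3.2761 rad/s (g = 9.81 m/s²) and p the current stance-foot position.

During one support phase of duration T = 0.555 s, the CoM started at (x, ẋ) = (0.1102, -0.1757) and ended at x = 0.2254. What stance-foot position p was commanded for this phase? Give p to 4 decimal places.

ωT = 3.2761·0.555 = 1.818236; cosh(ωT) = 3.161645, sinh(ωT) = 2.999333
x(T) = p + (x₀−p)·cosh(ωT) + (ẋ₀/ω)·sinh(ωT) ⇒ p·(1 − cosh) = x(T) − x₀·cosh − (ẋ₀/ω)·sinh
numerator   = 0.2254 − (0.1102)·3.161645 − (-0.1757/3.2761)·2.999333 = 0.037843
denominator = 1 − 3.161645 = -2.161645
p = 0.037843 / -2.161645 = -0.0175

p = -0.0175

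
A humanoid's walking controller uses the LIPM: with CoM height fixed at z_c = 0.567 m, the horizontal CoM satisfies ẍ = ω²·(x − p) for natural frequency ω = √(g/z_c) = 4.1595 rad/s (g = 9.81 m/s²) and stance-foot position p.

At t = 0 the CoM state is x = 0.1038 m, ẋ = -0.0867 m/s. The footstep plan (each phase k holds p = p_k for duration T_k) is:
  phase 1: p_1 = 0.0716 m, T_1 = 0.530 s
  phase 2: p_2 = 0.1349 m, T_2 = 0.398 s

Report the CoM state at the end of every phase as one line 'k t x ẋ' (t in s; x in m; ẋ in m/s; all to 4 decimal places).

1 0.5300 0.1260 0.2020
2 0.9280 0.2332 0.4546

phase 1: p=0.0716, T=0.530, ωT=2.204535, cosh=4.588168, sinh=4.477867; start (x,ẋ)=(0.103800, -0.086700) → end (x,ẋ)=(0.126003, 0.201953)
phase 2: p=0.1349, T=0.398, ωT=1.655481, cosh=2.713299, sinh=2.522299; start (x,ẋ)=(0.126003, 0.201953) → end (x,ẋ)=(0.233223, 0.454616)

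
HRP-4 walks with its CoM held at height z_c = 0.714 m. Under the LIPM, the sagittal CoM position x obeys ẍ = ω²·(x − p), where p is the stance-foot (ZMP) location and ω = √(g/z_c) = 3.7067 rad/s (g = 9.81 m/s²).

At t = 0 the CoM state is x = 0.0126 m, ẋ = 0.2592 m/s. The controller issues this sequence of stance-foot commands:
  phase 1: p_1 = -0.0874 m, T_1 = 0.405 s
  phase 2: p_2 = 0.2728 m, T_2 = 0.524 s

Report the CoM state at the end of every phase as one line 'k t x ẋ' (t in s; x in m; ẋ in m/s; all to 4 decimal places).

phase 1: p=-0.0874, T=0.405, ωT=1.501214, cosh=2.354995, sinh=2.132136; start (x,ẋ)=(0.012600, 0.259200) → end (x,ẋ)=(0.297194, 1.400733)
phase 2: p=0.2728, T=0.524, ωT=1.942311, cosh=3.559111, sinh=3.415739; start (x,ẋ)=(0.297194, 1.400733) → end (x,ẋ)=(1.650403, 5.294225)

1 0.4050 0.2972 1.4007
2 0.9290 1.6504 5.2942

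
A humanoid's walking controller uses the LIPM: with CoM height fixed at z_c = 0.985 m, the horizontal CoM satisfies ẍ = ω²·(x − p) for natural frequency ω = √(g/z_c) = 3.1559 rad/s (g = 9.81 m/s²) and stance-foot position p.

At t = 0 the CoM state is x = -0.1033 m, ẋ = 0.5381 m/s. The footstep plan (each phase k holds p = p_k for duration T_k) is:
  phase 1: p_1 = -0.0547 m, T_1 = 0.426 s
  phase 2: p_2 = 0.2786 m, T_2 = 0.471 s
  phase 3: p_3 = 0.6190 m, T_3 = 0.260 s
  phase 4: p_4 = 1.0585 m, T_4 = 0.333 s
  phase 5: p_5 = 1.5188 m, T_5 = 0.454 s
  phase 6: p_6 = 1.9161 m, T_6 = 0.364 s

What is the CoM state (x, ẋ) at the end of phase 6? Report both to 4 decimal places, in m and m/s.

phase 1: p=-0.0547, T=0.426, ωT=1.344413, cosh=2.048314, sinh=1.787622; start (x,ẋ)=(-0.103300, 0.538100) → end (x,ẋ)=(0.150552, 0.828018)
phase 2: p=0.2786, T=0.471, ωT=1.486429, cosh=2.323729, sinh=2.097550; start (x,ẋ)=(0.150552, 0.828018) → end (x,ẋ)=(0.531389, 1.076457)
phase 3: p=0.6190, T=0.260, ωT=0.820534, cosh=1.355955, sinh=0.915758; start (x,ẋ)=(0.531389, 1.076457) → end (x,ẋ)=(0.812563, 1.206428)
phase 4: p=1.0585, T=0.333, ωT=1.050915, cosh=1.604942, sinh=1.255324; start (x,ẋ)=(0.812563, 1.206428) → end (x,ẋ)=(1.143666, 0.961922)
phase 5: p=1.5188, T=0.454, ωT=1.432779, cosh=2.214486, sinh=1.975841; start (x,ẋ)=(1.143666, 0.961922) → end (x,ẋ)=(1.290310, -0.209005)
phase 6: p=1.9161, T=0.364, ωT=1.148748, cosh=1.735637, sinh=1.418603; start (x,ẋ)=(1.290310, -0.209005) → end (x,ẋ)=(0.736007, -3.164399)

x = 0.7360, ẋ = -3.1644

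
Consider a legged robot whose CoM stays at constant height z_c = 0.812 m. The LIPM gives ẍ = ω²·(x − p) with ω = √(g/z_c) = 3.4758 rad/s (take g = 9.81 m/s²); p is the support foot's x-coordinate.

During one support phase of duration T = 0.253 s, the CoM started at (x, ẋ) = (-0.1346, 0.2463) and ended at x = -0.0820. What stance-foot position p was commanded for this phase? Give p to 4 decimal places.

p = -0.0908

ωT = 3.4758·0.253 = 0.879377; cosh(ωT) = 1.412220, sinh(ωT) = 0.997179
x(T) = p + (x₀−p)·cosh(ωT) + (ẋ₀/ω)·sinh(ωT) ⇒ p·(1 − cosh) = x(T) − x₀·cosh − (ẋ₀/ω)·sinh
numerator   = -0.0820 − (-0.1346)·1.412220 − (0.2463/3.4758)·0.997179 = 0.037423
denominator = 1 − 1.412220 = -0.412220
p = 0.037423 / -0.412220 = -0.0908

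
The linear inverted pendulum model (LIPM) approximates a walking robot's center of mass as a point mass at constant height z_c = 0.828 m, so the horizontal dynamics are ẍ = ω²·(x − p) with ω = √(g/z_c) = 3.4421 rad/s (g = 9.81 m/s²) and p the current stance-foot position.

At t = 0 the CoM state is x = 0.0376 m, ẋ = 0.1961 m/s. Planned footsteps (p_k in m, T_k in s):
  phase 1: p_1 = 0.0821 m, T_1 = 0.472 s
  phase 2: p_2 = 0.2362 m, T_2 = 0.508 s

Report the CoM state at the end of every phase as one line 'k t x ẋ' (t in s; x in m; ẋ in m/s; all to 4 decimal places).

phase 1: p=0.0821, T=0.472, ωT=1.624671, cosh=2.636863, sinh=2.439887; start (x,ẋ)=(0.037600, 0.196100) → end (x,ẋ)=(0.103762, 0.143363)
phase 2: p=0.2362, T=0.508, ωT=1.748587, cosh=2.960248, sinh=2.786228; start (x,ẋ)=(0.103762, 0.143363) → end (x,ẋ)=(-0.039802, -0.845749)

1 0.4720 0.1038 0.1434
2 0.9800 -0.0398 -0.8457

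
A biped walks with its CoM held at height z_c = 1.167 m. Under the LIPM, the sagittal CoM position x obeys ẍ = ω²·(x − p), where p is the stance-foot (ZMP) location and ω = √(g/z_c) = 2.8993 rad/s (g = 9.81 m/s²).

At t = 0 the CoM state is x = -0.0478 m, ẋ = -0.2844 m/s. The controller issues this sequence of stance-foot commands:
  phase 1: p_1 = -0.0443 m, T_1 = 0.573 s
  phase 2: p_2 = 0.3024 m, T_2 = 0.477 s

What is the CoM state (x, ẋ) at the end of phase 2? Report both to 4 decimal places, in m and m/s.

phase 1: p=-0.0443, T=0.573, ωT=1.661299, cosh=2.728019, sinh=2.538127; start (x,ẋ)=(-0.047800, -0.284400) → end (x,ẋ)=(-0.302820, -0.801604)
phase 2: p=0.3024, T=0.477, ωT=1.382966, cosh=2.118771, sinh=1.867938; start (x,ẋ)=(-0.302820, -0.801604) → end (x,ẋ)=(-1.496373, -4.976112)

x = -1.4964, ẋ = -4.9761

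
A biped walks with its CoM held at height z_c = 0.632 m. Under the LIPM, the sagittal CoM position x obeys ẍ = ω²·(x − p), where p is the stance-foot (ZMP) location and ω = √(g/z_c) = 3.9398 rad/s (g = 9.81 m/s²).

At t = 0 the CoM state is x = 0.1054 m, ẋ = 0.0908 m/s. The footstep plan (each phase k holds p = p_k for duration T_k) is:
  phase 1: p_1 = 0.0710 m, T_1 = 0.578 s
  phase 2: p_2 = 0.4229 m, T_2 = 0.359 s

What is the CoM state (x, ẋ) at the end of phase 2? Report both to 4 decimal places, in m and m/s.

x = 0.8085, ẋ = 1.8550

phase 1: p=0.0710, T=0.578, ωT=2.277204, cosh=4.925979, sinh=4.823408; start (x,ẋ)=(0.105400, 0.090800) → end (x,ẋ)=(0.351618, 1.100991)
phase 2: p=0.4229, T=0.359, ωT=1.414388, cosh=2.178522, sinh=1.935447; start (x,ẋ)=(0.351618, 1.100991) → end (x,ẋ)=(0.808478, 1.854988)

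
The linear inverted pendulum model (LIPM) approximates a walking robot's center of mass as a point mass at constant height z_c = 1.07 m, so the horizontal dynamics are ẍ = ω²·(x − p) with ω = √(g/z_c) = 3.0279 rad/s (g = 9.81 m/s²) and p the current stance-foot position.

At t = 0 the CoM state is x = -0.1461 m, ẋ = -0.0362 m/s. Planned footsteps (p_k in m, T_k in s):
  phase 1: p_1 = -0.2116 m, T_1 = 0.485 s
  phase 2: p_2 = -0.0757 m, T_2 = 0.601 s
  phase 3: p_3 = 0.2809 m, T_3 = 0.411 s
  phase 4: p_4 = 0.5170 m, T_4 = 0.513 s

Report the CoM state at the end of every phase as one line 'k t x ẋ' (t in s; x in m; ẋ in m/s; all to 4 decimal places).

1 0.4850 -0.0864 0.3250
2 1.0860 0.2129 0.9317
3 1.4970 0.6428 1.4234
4 2.0100 1.8889 4.3747

phase 1: p=-0.2116, T=0.485, ωT=1.468531, cosh=2.286558, sinh=2.056295; start (x,ẋ)=(-0.146100, -0.036200) → end (x,ẋ)=(-0.086414, 0.325046)
phase 2: p=-0.0757, T=0.601, ωT=1.819768, cosh=3.166245, sinh=3.004181; start (x,ẋ)=(-0.086414, 0.325046) → end (x,ẋ)=(0.212876, 0.931714)
phase 3: p=0.2809, T=0.411, ωT=1.244467, cosh=1.879589, sinh=1.591495; start (x,ẋ)=(0.212876, 0.931714) → end (x,ẋ)=(0.642760, 1.423437)
phase 4: p=0.5170, T=0.513, ωT=1.553313, cosh=2.469325, sinh=2.257779; start (x,ẋ)=(0.642760, 1.423437) → end (x,ẋ)=(1.888941, 4.374667)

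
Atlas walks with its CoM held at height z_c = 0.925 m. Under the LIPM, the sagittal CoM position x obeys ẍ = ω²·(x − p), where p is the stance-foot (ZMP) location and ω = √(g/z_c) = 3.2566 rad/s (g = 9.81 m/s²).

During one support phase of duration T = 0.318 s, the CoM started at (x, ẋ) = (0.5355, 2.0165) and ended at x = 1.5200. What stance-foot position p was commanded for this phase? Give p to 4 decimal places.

ωT = 3.2566·0.318 = 1.035599; cosh(ωT) = 1.585903, sinh(ωT) = 1.230889
x(T) = p + (x₀−p)·cosh(ωT) + (ẋ₀/ω)·sinh(ωT) ⇒ p·(1 − cosh) = x(T) − x₀·cosh − (ẋ₀/ω)·sinh
numerator   = 1.5200 − (0.5355)·1.585903 − (2.0165/3.2566)·1.230889 = -0.091423
denominator = 1 − 1.585903 = -0.585903
p = -0.091423 / -0.585903 = 0.1560

p = 0.1560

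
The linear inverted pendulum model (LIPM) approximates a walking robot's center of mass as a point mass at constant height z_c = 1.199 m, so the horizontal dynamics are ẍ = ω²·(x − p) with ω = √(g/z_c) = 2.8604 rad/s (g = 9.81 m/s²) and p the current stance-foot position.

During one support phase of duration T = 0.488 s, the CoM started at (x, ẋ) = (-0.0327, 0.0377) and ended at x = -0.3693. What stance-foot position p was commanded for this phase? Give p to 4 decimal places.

ωT = 2.8604·0.488 = 1.395875; cosh(ωT) = 2.143062, sinh(ωT) = 1.895446
x(T) = p + (x₀−p)·cosh(ωT) + (ẋ₀/ω)·sinh(ωT) ⇒ p·(1 − cosh) = x(T) − x₀·cosh − (ẋ₀/ω)·sinh
numerator   = -0.3693 − (-0.0327)·2.143062 − (0.0377/2.8604)·1.895446 = -0.324204
denominator = 1 − 2.143062 = -1.143062
p = -0.324204 / -1.143062 = 0.2836

p = 0.2836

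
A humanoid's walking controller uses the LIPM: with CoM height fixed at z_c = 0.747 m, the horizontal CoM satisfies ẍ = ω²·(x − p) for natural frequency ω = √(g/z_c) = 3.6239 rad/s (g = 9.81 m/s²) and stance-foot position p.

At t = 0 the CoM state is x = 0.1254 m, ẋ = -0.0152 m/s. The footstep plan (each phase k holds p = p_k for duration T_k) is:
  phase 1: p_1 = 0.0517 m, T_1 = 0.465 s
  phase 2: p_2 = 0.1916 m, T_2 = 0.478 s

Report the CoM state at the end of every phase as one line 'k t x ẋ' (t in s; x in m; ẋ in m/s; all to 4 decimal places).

1 0.4650 0.2463 0.6530
2 0.9430 0.8446 2.4469

phase 1: p=0.0517, T=0.465, ωT=1.685113, cosh=2.789243, sinh=2.603820; start (x,ẋ)=(0.125400, -0.015200) → end (x,ẋ)=(0.246346, 0.653035)
phase 2: p=0.1916, T=0.478, ωT=1.732224, cosh=2.915052, sinh=2.738162; start (x,ẋ)=(0.246346, 0.653035) → end (x,ẋ)=(0.844610, 2.446865)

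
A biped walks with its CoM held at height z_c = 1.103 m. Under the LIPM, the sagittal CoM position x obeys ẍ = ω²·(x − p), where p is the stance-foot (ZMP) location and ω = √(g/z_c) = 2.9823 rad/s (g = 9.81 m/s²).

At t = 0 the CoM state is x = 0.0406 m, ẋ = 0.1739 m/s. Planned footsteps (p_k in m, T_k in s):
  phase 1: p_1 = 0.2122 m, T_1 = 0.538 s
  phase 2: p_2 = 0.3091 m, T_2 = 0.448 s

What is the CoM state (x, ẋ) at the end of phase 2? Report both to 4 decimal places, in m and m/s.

phase 1: p=0.2122, T=0.538, ωT=1.604477, cosh=2.588127, sinh=2.387132; start (x,ẋ)=(0.040600, 0.173900) → end (x,ẋ)=(-0.092727, -0.771570)
phase 2: p=0.3091, T=0.448, ωT=1.336070, cosh=2.033471, sinh=1.770594; start (x,ẋ)=(-0.092727, -0.771570) → end (x,ẋ)=(-0.966086, -3.690791)

x = -0.9661, ẋ = -3.6908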